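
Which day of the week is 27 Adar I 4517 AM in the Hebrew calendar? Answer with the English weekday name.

Monday

In the proleptic Gregorian calendar this is 25 February 757 (JDN 1997604).
JDN 1997604 mod 7 = 0, and JDN 0 was a Monday, so this is a Monday.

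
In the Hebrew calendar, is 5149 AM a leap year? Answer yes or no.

yes

Hebrew year 5149 is year 19 of its 19-year Metonic cycle; leap years are at positions 3, 6, 8, 11, 14, 17, 19, so it is a leap year (13 months).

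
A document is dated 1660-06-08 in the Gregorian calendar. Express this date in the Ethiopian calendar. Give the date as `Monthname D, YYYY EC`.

Both dates share Julian Day Number 2327522; in the Ethiopian calendar that is 4 Sene 1652 EC.

Sene 4, 1652 EC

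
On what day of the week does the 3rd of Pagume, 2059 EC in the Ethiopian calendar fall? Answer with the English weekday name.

In the Gregorian calendar this is 8 September 2067 (JDN 2476267).
JDN 2476267 mod 7 = 3, and JDN 0 was a Monday, so this is a Thursday.

Thursday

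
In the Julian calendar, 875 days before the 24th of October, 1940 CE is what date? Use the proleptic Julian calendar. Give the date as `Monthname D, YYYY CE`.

June 2, 1938 CE

Counting 875 days back from JDN 2429940 reaches JDN 2429065, which is June 2, 1938 CE.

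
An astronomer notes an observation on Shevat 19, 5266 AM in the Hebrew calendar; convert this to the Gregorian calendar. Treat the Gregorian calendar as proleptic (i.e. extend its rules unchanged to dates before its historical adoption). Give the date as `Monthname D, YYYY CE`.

January 24, 1506 CE

Julian Day Number of the source date = 2271138.
Converting JDN 2271138 to the Gregorian calendar gives 24 January 1506 CE.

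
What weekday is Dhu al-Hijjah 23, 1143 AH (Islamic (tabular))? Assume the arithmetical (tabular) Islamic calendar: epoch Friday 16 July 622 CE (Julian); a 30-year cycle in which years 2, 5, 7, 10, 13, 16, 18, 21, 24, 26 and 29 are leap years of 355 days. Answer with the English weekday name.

Friday

In the Gregorian calendar this is 29 June 1731 (JDN 2353474).
JDN 2353474 mod 7 = 4, and JDN 0 was a Monday, so this is a Friday.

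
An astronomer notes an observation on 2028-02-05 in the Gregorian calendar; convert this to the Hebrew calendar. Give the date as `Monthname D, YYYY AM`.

Both dates share Julian Day Number 2461807; in the Hebrew calendar that is 8 Shevat 5788 AM.

Shevat 8, 5788 AM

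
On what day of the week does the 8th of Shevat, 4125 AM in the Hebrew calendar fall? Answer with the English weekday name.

Monday

In the proleptic Gregorian calendar this is 18 January 365 (JDN 1854391).
Since JDN mod 7 = 0 (0 = Monday), the day is Monday.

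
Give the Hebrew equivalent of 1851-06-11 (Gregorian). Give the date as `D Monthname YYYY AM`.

11 Sivan 5611 AM

Julian Day Number of the source date = 2397285.
Converting JDN 2397285 to the Hebrew calendar gives 11 Sivan 5611 AM.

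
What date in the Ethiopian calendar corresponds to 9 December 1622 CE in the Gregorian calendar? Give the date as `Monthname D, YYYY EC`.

Julian Day Number of the source date = 2313826.
Converting JDN 2313826 to the Ethiopian calendar gives 3 Tahsas 1615 EC.

Tahsas 3, 1615 EC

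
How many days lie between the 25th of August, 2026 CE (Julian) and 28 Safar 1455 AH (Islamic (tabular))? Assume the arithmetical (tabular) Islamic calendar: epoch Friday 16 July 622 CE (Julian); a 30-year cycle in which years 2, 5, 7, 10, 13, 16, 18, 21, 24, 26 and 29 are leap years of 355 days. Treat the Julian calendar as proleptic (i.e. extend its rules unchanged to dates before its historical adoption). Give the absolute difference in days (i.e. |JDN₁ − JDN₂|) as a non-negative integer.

2455

First date → JDN 2461291; second date → JDN 2463746.
The interval is |2461291 − 2463746| = 2455 days.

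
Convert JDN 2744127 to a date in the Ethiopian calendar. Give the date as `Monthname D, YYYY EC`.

Tir 9, 2793 EC

The Gregorian equivalent of JDN 2744127 is 23 January 2801.
In the Ethiopian calendar that day is Tir 9, 2793 EC.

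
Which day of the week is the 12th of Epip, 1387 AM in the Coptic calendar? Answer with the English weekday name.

Thursday

Equivalently 16 July 1671 Gregorian, JDN 2331577.
Since JDN mod 7 = 3 (0 = Monday), the day is Thursday.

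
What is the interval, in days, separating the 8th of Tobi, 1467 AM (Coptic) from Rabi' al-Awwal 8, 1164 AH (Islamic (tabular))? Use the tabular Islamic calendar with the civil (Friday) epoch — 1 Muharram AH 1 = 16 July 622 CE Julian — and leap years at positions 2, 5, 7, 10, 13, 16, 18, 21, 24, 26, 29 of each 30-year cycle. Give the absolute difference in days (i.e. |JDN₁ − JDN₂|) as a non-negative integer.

21

JDN of the first date = 2360613.
JDN of the second date = 2360634.
|2360634 − 2360613| = 21.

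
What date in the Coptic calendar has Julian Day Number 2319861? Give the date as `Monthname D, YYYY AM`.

Paoni 14, 1355 AM

JDN 2319861 is 18 June 1639 in the Gregorian calendar.
In the Coptic calendar that day is Paoni 14, 1355 AM.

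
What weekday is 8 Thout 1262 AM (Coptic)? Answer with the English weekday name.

This is JDN 2285617 (15 September 1545 Gregorian).
2285617 ≡ 5 (mod 7); counting from Monday = 0 gives Saturday.

Saturday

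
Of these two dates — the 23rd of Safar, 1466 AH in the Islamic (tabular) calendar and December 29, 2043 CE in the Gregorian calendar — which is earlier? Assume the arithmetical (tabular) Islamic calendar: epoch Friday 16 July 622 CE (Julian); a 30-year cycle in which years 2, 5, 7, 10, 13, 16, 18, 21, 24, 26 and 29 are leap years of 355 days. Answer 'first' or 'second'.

First date → JDN 2467639; second date → JDN 2467613.
JDN 2467613 < JDN 2467639, so the second date is earlier.

second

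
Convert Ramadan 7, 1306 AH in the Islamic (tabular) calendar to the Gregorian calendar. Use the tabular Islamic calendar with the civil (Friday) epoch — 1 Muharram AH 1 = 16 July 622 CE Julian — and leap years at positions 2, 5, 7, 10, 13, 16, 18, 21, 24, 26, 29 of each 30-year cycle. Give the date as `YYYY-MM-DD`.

Both dates share Julian Day Number 2411130; in the Gregorian calendar that is 7 May 1889 CE.

1889-05-07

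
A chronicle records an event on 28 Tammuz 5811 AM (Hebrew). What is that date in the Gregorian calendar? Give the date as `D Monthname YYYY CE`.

8 July 2051 CE

Both dates share Julian Day Number 2470361; in the Gregorian calendar that is 8 July 2051 CE.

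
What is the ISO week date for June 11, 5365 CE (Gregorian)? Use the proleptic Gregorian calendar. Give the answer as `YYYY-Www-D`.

5365-W24-2

The weekday is Tuesday (ISO weekday 2).
That Tuesday belongs to ISO week 24 of ISO year 5365.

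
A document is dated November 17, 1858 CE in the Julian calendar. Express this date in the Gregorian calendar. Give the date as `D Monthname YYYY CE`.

The Julian–Gregorian offset here is 12 days (Julian trailing).
17 November 1858 Julian + 12 days → 29 November 1858 Gregorian.

29 November 1858 CE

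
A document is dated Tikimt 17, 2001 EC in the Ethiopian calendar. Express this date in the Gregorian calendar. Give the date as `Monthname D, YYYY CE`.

Julian Day Number of the source date = 2454767.
Converting JDN 2454767 to the Gregorian calendar gives 27 October 2008 CE.

October 27, 2008 CE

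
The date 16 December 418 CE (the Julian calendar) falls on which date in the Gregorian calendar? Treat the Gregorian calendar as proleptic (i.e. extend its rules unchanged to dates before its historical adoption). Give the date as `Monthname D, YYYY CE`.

At this point the Julian calendar is 1 day behind the Gregorian.
16 December 418 Julian + 1 day → 17 December 418 Gregorian.

December 17, 418 CE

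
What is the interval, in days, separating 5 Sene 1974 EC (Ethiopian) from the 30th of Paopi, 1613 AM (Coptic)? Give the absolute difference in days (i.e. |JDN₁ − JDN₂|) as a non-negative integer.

JDN of the first date = 2445133.
JDN of the second date = 2413872.
|2413872 − 2445133| = 31261.

31261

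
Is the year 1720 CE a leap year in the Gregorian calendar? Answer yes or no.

yes

1720 is divisible by 4 and not by 100, so it is a leap year.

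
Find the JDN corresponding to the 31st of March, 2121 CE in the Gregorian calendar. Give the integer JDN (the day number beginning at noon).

JDN 2299161 is 15 October 1582 CE (Gregorian); the target day is +196668 days from there, so JDN = 2495829.

2495829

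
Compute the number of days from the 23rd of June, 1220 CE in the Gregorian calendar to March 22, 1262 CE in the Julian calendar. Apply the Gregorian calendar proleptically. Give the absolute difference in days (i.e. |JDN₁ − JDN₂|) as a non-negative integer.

JDN of the first date = 2166830.
JDN of the second date = 2182084.
|2182084 − 2166830| = 15254.

15254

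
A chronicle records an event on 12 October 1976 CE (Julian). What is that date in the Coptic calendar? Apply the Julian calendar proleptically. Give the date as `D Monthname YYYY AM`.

The source date corresponds to 25 October 1976 in the Gregorian calendar (JDN 2443077).
That day falls on 15 Paopi 1693 AM in the Coptic calendar.

15 Paopi 1693 AM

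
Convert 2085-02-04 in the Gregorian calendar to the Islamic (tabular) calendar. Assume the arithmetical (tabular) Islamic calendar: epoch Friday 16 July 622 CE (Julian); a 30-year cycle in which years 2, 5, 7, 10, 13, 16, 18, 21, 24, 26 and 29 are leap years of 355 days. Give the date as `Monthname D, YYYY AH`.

Jumada al-Thani 8, 1508 AH

Julian Day Number of the source date = 2482626.
Converting JDN 2482626 to the tabular Islamic calendar gives 8 Jumada al-Thani 1508 AH.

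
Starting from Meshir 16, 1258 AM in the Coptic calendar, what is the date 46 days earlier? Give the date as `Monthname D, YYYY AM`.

Koiak 30, 1258 AM

Counting 46 days back from JDN 2284314 reaches JDN 2284268, which is Koiak 30, 1258 AM.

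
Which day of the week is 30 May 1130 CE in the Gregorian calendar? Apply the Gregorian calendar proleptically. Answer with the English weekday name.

Friday

JDN 2133933 mod 7 = 4, and JDN 0 was a Monday, so this is a Friday.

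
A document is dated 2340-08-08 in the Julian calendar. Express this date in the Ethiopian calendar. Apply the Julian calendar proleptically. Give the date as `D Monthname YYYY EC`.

Both dates share Julian Day Number 2575963; in the Ethiopian calendar that is 15 Nehase 2332 EC.

15 Nehase 2332 EC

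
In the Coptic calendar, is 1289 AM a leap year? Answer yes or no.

1289 mod 4 = 1; in the Coptic calendar a year is leap when year mod 4 = 3, so it is a common year.

no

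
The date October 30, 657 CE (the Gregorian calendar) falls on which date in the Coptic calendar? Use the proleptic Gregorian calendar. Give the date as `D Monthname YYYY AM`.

Julian Day Number of the source date = 1961327.
Converting JDN 1961327 to the Coptic calendar gives 30 Paopi 374 AM.

30 Paopi 374 AM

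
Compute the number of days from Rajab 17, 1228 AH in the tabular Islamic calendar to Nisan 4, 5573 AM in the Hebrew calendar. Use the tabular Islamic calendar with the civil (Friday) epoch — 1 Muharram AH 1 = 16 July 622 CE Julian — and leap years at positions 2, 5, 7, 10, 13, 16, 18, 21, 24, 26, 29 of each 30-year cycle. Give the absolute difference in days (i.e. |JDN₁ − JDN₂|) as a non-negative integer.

JDN of the first date = 2383441.
JDN of the second date = 2383338.
|2383338 − 2383441| = 103.

103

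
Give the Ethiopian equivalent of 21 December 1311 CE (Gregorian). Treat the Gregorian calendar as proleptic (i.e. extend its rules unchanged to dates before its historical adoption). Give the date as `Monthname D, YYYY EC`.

Tahsas 16, 1304 EC

Both dates share Julian Day Number 2200247; in the Ethiopian calendar that is 16 Tahsas 1304 EC.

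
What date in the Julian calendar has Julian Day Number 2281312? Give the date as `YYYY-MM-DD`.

JDN 2281312 is 2 December 1533 in the proleptic Gregorian calendar.
In the Julian calendar that day is 1533-11-22.

1533-11-22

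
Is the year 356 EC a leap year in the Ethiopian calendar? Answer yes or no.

356 mod 4 = 0; in the Ethiopian calendar a year is leap when year mod 4 = 3, so it is a common year.

no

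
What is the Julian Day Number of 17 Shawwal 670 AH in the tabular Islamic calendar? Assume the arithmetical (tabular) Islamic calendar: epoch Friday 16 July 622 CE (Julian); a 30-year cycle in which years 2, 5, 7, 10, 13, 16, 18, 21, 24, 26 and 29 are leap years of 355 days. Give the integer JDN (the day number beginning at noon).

In the proleptic Gregorian calendar the same day is 24 May 1272.
JDN 2451545 is 1 January 2000 CE (Gregorian); the target day is −265752 days from there, so JDN = 2185793.

2185793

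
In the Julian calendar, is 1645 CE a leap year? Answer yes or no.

1645 mod 4 = 1, so it is a common year in the Julian calendar.

no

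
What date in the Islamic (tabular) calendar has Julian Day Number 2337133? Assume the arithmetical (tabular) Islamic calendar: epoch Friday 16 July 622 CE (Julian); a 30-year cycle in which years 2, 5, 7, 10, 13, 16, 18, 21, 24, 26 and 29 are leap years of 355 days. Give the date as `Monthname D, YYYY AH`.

The Gregorian equivalent of JDN 2337133 is 1 October 1686.
In the tabular Islamic calendar that day is Dhu al-Qa'dah 13, 1097 AH.

Dhu al-Qa'dah 13, 1097 AH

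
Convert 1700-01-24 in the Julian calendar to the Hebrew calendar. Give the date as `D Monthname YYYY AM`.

Both dates share Julian Day Number 2342006; in the Hebrew calendar that is 14 Shevat 5460 AM.

14 Shevat 5460 AM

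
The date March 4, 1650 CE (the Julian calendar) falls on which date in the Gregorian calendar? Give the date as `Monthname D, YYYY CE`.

For dates in this range the Gregorian date is 10 days ahead of the Julian.
4 March 1650 Julian + 10 days → 14 March 1650 Gregorian.

March 14, 1650 CE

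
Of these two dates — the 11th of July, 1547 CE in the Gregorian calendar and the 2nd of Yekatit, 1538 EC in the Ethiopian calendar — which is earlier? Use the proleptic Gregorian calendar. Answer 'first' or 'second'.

second

First date → JDN 2286281; second date → JDN 2285761.
JDN 2285761 < JDN 2286281, so the second date is earlier.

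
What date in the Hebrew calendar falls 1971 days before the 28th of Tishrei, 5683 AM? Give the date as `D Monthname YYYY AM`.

7 Sivan 5677 AM

The starting date is JDN 2423348; 2423348 − 1971 = 2421377.
JDN 2421377 corresponds to 7 Sivan 5677 AM.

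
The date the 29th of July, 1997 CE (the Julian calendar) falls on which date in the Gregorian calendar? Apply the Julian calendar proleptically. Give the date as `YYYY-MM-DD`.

1997-08-11

For dates in this range the Gregorian date is 13 days ahead of the Julian.
29 July 1997 Julian + 13 days → 11 August 1997 Gregorian.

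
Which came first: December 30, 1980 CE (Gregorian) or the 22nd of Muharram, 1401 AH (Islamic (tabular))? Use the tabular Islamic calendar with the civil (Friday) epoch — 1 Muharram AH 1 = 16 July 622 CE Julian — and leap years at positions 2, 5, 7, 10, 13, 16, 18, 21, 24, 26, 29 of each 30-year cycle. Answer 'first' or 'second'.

The two dates have Julian Day Numbers 2444604 and 2444574 respectively.
Since 2444574 < 2444604, the second date comes first.

second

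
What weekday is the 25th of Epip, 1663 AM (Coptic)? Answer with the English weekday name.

Friday

Equivalently 1 August 1947 Gregorian, JDN 2432399.
Since JDN mod 7 = 4 (0 = Monday), the day is Friday.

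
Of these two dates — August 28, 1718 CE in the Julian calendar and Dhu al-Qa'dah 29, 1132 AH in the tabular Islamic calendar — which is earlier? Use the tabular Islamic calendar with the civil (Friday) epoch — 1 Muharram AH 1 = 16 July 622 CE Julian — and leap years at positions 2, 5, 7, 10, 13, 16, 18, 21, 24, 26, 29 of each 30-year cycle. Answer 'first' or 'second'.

Converting both to JDN: 2348797 vs 2349552; the smaller is the first.

first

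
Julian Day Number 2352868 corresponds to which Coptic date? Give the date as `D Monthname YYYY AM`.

23 Paopi 1446 AM

JDN 2352868 is 31 October 1729 in the Gregorian calendar.
In the Coptic calendar that day is 23 Paopi 1446 AM.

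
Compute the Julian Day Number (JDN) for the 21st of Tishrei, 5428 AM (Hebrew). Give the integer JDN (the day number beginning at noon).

In the Gregorian calendar the same day is 9 October 1667.
JDN 2400001 is 17 November 1858 CE (Gregorian), MJD 0; the target day is −69800 days from there, so JDN = 2330201.

2330201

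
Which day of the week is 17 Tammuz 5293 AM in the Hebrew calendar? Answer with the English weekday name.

Equivalently 20 July 1533 Gregorian, JDN 2281177.
JDN 2281177 mod 7 = 3, and JDN 0 was a Monday, so this is a Thursday.

Thursday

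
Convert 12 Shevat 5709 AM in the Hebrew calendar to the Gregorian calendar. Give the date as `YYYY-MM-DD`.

Both dates share Julian Day Number 2432959; in the Gregorian calendar that is 11 February 1949 CE.

1949-02-11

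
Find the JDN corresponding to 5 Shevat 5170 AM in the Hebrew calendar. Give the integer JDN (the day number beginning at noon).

In the proleptic Gregorian calendar the same day is 19 January 1410.
JDN 2400001 is 17 November 1858 CE (Gregorian), MJD 0; the target day is −163931 days from there, so JDN = 2236070.

2236070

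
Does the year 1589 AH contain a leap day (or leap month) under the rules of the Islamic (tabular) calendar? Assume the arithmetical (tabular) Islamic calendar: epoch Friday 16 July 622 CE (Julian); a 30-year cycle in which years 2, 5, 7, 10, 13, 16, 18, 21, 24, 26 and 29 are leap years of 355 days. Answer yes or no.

Year 1589 AH is year 29 of its 30-year cycle; leap positions are 2, 5, 7, 10, 13, 16, 18, 21, 24, 26, 29, so it is a leap year (355 days).

yes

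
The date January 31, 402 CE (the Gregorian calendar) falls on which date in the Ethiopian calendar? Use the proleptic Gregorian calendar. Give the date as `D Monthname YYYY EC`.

Julian Day Number of the source date = 1867918.
Converting JDN 1867918 to the Ethiopian calendar gives 5 Yekatit 394 EC.

5 Yekatit 394 EC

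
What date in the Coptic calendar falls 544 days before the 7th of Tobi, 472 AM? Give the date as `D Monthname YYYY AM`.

JDN of the 7th of Tobi, 472 AM = 1997189.
1997189 − 544 = 1996645.
JDN 1996645 in the Coptic calendar is 14 Epip 470 AM.

14 Epip 470 AM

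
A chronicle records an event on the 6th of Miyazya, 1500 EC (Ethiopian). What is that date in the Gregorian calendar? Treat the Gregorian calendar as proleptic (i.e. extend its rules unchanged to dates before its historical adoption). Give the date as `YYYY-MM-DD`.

Julian Day Number of the source date = 2271946.
Converting JDN 2271946 to the Gregorian calendar gives 11 April 1508 CE.

1508-04-11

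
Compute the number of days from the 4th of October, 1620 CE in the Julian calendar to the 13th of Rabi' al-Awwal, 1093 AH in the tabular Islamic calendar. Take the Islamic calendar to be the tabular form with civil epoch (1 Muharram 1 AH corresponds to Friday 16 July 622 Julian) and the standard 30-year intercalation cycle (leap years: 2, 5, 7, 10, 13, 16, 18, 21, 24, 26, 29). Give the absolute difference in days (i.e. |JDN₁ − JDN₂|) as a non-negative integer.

JDN of the first date = 2313040.
JDN of the second date = 2335479.
|2335479 − 2313040| = 22439.

22439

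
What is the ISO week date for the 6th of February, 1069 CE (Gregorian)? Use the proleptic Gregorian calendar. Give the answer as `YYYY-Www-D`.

1069-W05-6

The weekday is Saturday (ISO weekday 6).
That Saturday belongs to ISO week 5 of ISO year 1069.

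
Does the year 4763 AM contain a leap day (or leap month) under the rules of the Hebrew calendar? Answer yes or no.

Hebrew year 4763 is year 13 of its 19-year Metonic cycle; leap years are at positions 3, 6, 8, 11, 14, 17, 19, so it is a common year (12 months).

no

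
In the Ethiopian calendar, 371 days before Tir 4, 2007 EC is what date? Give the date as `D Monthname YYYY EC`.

The starting date is JDN 2457035; 2457035 − 371 = 2456664.
JDN 2456664 corresponds to 28 Tahsas 2006 EC.

28 Tahsas 2006 EC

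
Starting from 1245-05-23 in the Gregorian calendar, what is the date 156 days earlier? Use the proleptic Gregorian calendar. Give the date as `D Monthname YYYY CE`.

18 December 1244 CE

Counting 156 days back from JDN 2175930 reaches JDN 2175774, which is 18 December 1244 CE.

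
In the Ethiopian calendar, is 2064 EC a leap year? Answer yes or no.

no

2064 mod 4 = 0; in the Ethiopian calendar a year is leap when year mod 4 = 3, so it is a common year.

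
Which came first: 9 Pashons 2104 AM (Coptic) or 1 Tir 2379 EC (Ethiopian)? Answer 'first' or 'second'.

second

First date → JDN 2593399; second date → JDN 2592905.
JDN 2592905 < JDN 2593399, so the second date is earlier.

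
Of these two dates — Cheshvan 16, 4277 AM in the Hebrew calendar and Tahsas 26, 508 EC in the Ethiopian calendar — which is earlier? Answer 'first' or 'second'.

second

The two dates have Julian Day Numbers 1909827 and 1909518 respectively.
Since 1909518 < 1909827, the second date comes first.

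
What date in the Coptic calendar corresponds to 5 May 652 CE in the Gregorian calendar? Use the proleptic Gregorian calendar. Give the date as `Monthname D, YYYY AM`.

Julian Day Number of the source date = 1959323.
Converting JDN 1959323 to the Coptic calendar gives 7 Pashons 368 AM.

Pashons 7, 368 AM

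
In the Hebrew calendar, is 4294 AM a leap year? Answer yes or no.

Hebrew year 4294 is year 19 of its 19-year Metonic cycle; leap years are at positions 3, 6, 8, 11, 14, 17, 19, so it is a leap year (13 months).

yes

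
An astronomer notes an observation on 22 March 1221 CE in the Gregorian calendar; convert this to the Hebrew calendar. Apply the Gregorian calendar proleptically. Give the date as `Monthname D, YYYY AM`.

Adar II 20, 4981 AM

Julian Day Number of the source date = 2167102.
Converting JDN 2167102 to the Hebrew calendar gives 20 Adar II 4981 AM.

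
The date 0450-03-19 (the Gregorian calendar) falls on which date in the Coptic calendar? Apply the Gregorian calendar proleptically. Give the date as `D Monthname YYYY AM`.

22 Paremhat 166 AM

Both dates share Julian Day Number 1885497; in the Coptic calendar that is 22 Paremhat 166 AM.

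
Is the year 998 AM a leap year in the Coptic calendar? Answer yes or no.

no

998 mod 4 = 2; in the Coptic calendar a year is leap when year mod 4 = 3, so it is a common year.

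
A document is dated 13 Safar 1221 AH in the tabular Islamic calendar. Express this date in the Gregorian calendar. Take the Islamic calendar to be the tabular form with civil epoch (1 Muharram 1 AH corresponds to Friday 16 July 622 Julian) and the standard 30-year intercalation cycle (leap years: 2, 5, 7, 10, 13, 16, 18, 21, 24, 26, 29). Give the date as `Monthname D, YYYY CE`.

May 2, 1806 CE

Julian Day Number of the source date = 2380809.
Converting JDN 2380809 to the Gregorian calendar gives 2 May 1806 CE.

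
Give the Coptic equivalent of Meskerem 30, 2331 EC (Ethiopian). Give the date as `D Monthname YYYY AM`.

Both dates share Julian Day Number 2575282; in the Coptic calendar that is 30 Thout 2055 AM.

30 Thout 2055 AM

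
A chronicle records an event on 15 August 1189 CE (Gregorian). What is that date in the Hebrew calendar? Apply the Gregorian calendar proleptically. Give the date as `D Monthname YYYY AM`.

23 Av 4949 AM

Julian Day Number of the source date = 2155560.
Converting JDN 2155560 to the Hebrew calendar gives 23 Av 4949 AM.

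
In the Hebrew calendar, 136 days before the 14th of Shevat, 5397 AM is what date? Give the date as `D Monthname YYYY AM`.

25 Elul 5396 AM

The starting date is JDN 2319001; 2319001 − 136 = 2318865.
JDN 2318865 corresponds to 25 Elul 5396 AM.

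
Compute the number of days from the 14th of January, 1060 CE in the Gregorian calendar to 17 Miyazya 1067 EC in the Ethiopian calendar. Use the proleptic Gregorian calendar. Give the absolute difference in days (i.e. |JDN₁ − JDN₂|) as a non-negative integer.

5573

First date → JDN 2108230; second date → JDN 2113803.
The interval is |2108230 − 2113803| = 5573 days.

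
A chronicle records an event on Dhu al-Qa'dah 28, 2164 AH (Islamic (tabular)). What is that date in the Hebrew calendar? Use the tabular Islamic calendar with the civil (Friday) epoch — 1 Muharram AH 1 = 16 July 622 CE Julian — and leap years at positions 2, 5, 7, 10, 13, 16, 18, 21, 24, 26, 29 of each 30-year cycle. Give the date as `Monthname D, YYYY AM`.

Tevet 28, 6482 AM

Julian Day Number of the source date = 2715257.
Converting JDN 2715257 to the Hebrew calendar gives 28 Tevet 6482 AM.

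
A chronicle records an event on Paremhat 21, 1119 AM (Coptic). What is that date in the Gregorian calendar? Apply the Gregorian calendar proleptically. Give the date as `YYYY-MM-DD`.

1403-03-26

Julian Day Number of the source date = 2233579.
Converting JDN 2233579 to the Gregorian calendar gives 26 March 1403 CE.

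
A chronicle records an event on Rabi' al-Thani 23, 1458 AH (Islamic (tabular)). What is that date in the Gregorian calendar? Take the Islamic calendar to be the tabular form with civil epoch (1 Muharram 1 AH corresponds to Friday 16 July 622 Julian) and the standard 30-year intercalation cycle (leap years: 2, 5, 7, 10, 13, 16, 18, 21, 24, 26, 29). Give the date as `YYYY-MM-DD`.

Both dates share Julian Day Number 2464863; in the Gregorian calendar that is 18 June 2036 CE.

2036-06-18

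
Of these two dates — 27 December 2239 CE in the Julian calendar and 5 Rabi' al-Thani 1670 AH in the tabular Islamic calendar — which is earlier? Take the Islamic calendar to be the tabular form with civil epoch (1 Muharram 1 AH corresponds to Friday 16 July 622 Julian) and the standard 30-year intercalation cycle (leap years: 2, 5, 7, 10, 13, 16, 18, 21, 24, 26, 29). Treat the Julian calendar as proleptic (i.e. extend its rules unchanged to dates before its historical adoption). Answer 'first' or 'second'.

The two dates have Julian Day Numbers 2539213 and 2539971 respectively.
Since 2539213 < 2539971, the first date comes first.

first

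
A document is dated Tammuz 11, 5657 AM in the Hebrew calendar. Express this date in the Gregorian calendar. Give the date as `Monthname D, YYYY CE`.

Julian Day Number of the source date = 2414117.
Converting JDN 2414117 to the Gregorian calendar gives 11 July 1897 CE.

July 11, 1897 CE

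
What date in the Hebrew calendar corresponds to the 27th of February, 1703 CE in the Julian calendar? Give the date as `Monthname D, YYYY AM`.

Julian Day Number of the source date = 2343136.
Converting JDN 2343136 to the Hebrew calendar gives 22 Adar 5463 AM.

Adar 22, 5463 AM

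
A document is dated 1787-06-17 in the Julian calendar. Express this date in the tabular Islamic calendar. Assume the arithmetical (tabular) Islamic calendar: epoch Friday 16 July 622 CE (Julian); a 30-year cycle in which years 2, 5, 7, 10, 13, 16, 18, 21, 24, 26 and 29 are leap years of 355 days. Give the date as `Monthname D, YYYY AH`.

The source date corresponds to 28 June 1787 in the Gregorian calendar (JDN 2373927).
That day falls on 12 Ramadan 1201 AH in the tabular Islamic calendar.

Ramadan 12, 1201 AH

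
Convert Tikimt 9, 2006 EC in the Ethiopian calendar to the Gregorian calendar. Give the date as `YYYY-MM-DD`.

Julian Day Number of the source date = 2456585.
Converting JDN 2456585 to the Gregorian calendar gives 19 October 2013 CE.

2013-10-19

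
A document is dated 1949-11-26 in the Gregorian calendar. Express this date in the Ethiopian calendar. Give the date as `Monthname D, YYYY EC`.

Hidar 17, 1942 EC

Both dates share Julian Day Number 2433247; in the Ethiopian calendar that is 17 Hidar 1942 EC.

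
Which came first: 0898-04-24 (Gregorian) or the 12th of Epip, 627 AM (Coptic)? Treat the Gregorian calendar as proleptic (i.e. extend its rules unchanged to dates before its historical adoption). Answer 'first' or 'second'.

first

First date → JDN 2049162; second date → JDN 2053987.
JDN 2049162 < JDN 2053987, so the first date is earlier.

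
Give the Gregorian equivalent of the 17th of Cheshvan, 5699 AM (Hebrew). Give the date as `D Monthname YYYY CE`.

Julian Day Number of the source date = 2429214.
Converting JDN 2429214 to the Gregorian calendar gives 11 November 1938 CE.

11 November 1938 CE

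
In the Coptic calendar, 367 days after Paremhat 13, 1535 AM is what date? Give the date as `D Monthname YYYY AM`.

14 Paremhat 1536 AM

The starting date is JDN 2385515; 2385515 + 367 = 2385882.
JDN 2385882 corresponds to 14 Paremhat 1536 AM.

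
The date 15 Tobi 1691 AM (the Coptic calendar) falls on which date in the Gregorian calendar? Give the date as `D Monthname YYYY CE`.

23 January 1975 CE

Julian Day Number of the source date = 2442436.
Converting JDN 2442436 to the Gregorian calendar gives 23 January 1975 CE.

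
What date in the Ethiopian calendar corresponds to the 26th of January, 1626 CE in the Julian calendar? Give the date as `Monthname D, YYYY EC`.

Julian Day Number of the source date = 2314980.
Converting JDN 2314980 to the Ethiopian calendar gives 1 Yekatit 1618 EC.

Yekatit 1, 1618 EC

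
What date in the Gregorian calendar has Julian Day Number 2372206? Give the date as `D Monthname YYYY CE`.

11 October 1782 CE

Counting from JDN 2299161 = 15 Oct 1582 gives an offset of 73045 days.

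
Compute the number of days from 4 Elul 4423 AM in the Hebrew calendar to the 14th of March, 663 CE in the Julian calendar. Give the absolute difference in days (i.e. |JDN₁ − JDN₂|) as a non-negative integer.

153

First date → JDN 1963444; second date → JDN 1963291.
The interval is |1963444 − 1963291| = 153 days.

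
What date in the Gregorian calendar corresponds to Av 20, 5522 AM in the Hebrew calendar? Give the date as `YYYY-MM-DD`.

1762-08-09

Julian Day Number of the source date = 2364838.
Converting JDN 2364838 to the Gregorian calendar gives 9 August 1762 CE.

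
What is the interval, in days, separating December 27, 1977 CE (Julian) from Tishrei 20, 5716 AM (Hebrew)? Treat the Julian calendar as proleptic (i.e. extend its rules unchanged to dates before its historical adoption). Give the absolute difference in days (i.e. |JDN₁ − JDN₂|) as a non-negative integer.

8131

First date → JDN 2443518; second date → JDN 2435387.
The interval is |2443518 − 2435387| = 8131 days.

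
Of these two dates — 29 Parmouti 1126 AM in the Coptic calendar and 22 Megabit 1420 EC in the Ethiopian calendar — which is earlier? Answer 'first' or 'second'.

first

The two dates have Julian Day Numbers 2236174 and 2242712 respectively.
Since 2236174 < 2242712, the first date comes first.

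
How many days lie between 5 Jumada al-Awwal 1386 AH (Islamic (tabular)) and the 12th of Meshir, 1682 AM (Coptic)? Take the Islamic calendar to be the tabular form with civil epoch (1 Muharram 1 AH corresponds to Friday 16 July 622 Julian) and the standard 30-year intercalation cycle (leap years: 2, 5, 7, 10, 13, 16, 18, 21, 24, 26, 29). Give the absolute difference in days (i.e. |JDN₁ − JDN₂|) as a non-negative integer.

184

JDN of the first date = 2439360.
JDN of the second date = 2439176.
|2439176 − 2439360| = 184.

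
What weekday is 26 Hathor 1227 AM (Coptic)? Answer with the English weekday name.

Friday

Equivalently 2 December 1510 Gregorian, JDN 2272911.
2272911 ≡ 4 (mod 7); counting from Monday = 0 gives Friday.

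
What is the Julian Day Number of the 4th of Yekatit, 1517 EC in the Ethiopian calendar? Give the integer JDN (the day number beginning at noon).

In the proleptic Gregorian calendar the same day is 8 February 1525.
JDN 2299161 is 15 October 1582 CE (Gregorian); the target day is −21068 days from there, so JDN = 2278093.

2278093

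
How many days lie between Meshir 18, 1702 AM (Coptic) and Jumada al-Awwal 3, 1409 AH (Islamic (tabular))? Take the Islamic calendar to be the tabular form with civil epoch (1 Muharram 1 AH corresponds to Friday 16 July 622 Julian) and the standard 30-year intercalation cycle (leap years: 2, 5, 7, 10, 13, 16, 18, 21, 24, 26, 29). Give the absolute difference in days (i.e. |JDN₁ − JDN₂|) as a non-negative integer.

1021

First date → JDN 2446487; second date → JDN 2447508.
The interval is |2446487 − 2447508| = 1021 days.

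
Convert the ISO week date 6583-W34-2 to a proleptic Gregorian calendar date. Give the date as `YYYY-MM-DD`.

6583-08-19

ISO week 1 of 6583 is the week containing the first Thursday of 6583.
Week 34, day 2 (Tuesday) lands on 6583-08-19.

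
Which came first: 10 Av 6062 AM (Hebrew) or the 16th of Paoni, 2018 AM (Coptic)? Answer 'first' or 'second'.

First date → JDN 2562065; second date → JDN 2562024.
JDN 2562024 < JDN 2562065, so the second date is earlier.

second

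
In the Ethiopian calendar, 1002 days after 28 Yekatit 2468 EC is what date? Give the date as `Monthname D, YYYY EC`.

Hidar 25, 2471 EC

JDN of 28 Yekatit 2468 EC = 2625470.
2625470 + 1002 = 2626472.
JDN 2626472 in the Ethiopian calendar is Hidar 25, 2471 EC.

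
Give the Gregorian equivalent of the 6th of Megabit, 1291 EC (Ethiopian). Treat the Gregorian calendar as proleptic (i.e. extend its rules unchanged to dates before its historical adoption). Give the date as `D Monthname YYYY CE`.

9 March 1299 CE

Both dates share Julian Day Number 2195578; in the Gregorian calendar that is 9 March 1299 CE.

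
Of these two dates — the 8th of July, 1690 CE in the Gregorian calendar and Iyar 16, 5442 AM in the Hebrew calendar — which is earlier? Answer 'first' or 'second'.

second

Converting both to JDN: 2338509 vs 2335542; the smaller is the second.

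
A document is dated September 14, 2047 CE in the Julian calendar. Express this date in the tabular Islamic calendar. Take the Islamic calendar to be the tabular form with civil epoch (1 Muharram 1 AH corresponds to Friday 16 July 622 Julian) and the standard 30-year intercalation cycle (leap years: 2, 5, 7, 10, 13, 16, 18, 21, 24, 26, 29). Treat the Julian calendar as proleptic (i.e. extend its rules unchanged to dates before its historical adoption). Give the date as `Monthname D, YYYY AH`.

Julian Day Number of the source date = 2468981.
Converting JDN 2468981 to the tabular Islamic calendar gives 7 Dhu al-Hijjah 1469 AH.

Dhu al-Hijjah 7, 1469 AH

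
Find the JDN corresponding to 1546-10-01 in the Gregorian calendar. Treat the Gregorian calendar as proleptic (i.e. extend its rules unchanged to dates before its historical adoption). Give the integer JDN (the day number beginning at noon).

2285998

JDN 2451545 is 1 January 2000 CE (Gregorian); the target day is −165547 days from there, so JDN = 2285998.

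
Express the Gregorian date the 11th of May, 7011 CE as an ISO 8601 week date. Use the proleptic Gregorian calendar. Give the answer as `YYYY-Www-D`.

The weekday is Saturday (ISO weekday 6).
That Saturday belongs to ISO week 19 of ISO year 7011.

7011-W19-6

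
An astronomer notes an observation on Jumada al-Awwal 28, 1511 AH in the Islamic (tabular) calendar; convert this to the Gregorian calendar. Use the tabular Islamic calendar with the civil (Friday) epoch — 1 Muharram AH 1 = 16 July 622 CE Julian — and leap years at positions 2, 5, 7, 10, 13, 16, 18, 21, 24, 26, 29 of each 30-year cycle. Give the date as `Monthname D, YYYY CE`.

Both dates share Julian Day Number 2483679; in the Gregorian calendar that is 24 December 2087 CE.

December 24, 2087 CE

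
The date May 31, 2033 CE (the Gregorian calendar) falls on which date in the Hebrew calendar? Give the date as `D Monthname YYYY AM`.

Both dates share Julian Day Number 2463749; in the Hebrew calendar that is 3 Sivan 5793 AM.

3 Sivan 5793 AM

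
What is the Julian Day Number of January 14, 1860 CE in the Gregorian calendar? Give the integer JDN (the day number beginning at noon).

JDN 2451545 is 1 January 2000 CE (Gregorian); the target day is −51121 days from there, so JDN = 2400424.

2400424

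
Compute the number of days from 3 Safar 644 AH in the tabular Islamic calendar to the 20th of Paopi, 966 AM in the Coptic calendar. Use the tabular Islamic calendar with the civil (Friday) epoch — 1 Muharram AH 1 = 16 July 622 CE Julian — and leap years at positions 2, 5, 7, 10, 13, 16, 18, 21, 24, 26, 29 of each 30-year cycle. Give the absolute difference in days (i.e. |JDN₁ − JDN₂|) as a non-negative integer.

1215

First date → JDN 2176330; second date → JDN 2177545.
The interval is |2176330 − 2177545| = 1215 days.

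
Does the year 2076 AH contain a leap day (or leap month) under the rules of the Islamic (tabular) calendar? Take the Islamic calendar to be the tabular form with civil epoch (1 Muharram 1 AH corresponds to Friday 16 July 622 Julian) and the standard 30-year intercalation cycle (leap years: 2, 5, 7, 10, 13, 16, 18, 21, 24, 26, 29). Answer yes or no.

Year 2076 AH is year 6 of its 30-year cycle; leap positions are 2, 5, 7, 10, 13, 16, 18, 21, 24, 26, 29, so it is a common year (354 days).

no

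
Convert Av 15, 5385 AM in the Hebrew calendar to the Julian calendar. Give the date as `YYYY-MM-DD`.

Both dates share Julian Day Number 2314809; in the Julian calendar that is 8 August 1625 CE.

1625-08-08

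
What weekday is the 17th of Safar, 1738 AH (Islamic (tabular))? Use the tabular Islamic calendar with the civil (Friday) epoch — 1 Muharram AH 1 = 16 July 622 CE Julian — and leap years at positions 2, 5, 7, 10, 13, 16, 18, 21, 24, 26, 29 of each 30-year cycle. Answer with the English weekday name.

Equivalently 14 December 2307 Gregorian, JDN 2564021.
JDN 2564021 mod 7 = 5, and JDN 0 was a Monday, so this is a Saturday.

Saturday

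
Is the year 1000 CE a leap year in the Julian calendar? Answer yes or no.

1000 mod 4 = 0, so it is a leap year in the Julian calendar.

yes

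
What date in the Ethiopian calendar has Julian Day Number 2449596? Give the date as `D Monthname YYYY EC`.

JDN 2449596 is 31 August 1994 in the Gregorian calendar.
In the Ethiopian calendar that day is 25 Nehase 1986 EC.

25 Nehase 1986 EC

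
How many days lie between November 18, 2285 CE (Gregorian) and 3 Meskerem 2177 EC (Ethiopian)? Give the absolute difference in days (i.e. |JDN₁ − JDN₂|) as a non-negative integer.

36954

JDN of the first date = 2555961.
JDN of the second date = 2519007.
|2519007 − 2555961| = 36954.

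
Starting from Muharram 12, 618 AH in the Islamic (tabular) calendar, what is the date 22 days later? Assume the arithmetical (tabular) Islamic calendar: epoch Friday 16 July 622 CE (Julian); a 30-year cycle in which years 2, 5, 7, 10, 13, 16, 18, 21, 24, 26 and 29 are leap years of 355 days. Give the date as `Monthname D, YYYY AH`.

Safar 4, 618 AH

Counting 22 days forward from JDN 2167095 reaches JDN 2167117, which is Safar 4, 618 AH.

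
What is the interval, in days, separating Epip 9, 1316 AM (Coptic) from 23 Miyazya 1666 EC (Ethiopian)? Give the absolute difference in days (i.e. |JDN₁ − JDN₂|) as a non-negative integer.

JDN of the first date = 2305642.
JDN of the second date = 2332594.
|2332594 − 2305642| = 26952.

26952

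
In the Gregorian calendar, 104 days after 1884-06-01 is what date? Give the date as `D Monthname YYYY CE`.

The starting date is JDN 2409329; 2409329 + 104 = 2409433.
JDN 2409433 corresponds to 13 September 1884 CE.

13 September 1884 CE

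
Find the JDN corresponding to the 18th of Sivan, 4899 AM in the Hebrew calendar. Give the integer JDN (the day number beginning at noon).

In the proleptic Gregorian calendar the same day is 26 May 1139.
JDN 2400001 is 17 November 1858 CE (Gregorian), MJD 0; the target day is −262785 days from there, so JDN = 2137216.

2137216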